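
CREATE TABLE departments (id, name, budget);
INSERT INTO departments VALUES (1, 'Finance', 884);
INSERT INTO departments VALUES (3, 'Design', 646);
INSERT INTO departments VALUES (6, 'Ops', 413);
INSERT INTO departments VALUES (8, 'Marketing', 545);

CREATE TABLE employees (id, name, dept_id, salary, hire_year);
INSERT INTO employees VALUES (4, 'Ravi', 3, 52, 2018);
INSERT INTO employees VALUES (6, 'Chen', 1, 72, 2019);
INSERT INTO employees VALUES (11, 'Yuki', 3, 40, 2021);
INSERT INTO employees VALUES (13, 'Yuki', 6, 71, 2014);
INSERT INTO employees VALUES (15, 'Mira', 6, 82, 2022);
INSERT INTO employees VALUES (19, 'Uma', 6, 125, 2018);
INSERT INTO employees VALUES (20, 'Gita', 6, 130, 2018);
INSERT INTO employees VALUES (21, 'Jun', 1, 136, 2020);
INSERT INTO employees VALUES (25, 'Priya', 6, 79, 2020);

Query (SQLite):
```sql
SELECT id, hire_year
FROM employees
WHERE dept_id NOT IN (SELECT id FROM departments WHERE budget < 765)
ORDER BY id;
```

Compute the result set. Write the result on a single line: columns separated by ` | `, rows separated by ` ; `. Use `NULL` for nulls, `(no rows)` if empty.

6 | 2019 ; 21 | 2020

Inner query: departments.id where budget < 765.
Outer: keep employees rows whose dept_id is not in that set.
Inner query → {3, 6, 8}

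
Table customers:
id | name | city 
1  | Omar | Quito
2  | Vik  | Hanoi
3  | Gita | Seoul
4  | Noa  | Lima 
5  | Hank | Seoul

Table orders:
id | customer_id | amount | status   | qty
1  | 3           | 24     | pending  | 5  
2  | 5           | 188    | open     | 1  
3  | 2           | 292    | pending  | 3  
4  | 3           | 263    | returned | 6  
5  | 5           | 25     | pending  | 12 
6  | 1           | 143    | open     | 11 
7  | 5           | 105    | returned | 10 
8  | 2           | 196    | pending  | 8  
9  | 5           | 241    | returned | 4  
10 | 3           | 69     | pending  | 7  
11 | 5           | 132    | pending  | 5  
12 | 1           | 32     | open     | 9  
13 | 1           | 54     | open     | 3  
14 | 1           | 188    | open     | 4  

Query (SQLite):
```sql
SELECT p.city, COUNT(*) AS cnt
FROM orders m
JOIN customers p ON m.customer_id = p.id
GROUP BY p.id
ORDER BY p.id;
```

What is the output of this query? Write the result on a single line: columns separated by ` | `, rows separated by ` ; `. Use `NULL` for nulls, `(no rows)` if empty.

Join each orders row to its customers via customer_id.
Group joined rows by customers.id; compute COUNT(*) per group.
  1: ids {6, 12, 13, 14} → COUNT(*)=4
  2: ids {3, 8} → COUNT(*)=2
  3: ids {1, 4, 10} → COUNT(*)=3
  5: ids {2, 5, 7, 9, 11} → COUNT(*)=5

Quito | 4 ; Hanoi | 2 ; Seoul | 3 ; Seoul | 5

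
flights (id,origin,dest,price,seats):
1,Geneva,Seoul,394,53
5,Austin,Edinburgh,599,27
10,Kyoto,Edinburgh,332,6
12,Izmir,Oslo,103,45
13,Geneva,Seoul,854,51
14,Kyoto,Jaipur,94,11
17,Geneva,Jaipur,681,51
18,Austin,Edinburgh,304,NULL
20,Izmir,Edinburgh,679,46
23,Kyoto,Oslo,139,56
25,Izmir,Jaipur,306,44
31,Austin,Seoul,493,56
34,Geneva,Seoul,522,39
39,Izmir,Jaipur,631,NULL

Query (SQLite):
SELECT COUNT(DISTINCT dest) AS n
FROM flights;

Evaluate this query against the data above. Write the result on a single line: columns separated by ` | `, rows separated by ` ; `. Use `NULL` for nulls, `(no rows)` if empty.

Count distinct non-NULL dest values.

4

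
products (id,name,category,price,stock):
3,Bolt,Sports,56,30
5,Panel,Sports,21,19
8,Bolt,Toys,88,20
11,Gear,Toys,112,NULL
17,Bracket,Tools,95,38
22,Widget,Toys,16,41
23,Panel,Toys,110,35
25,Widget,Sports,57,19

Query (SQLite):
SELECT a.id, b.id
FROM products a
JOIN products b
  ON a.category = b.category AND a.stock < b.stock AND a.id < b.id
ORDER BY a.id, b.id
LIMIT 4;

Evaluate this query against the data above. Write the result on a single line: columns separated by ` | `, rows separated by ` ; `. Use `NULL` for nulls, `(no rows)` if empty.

8 | 22 ; 8 | 23

Pairs (a,b) with same category, a.stock < b.stock, a.id < b.id.
category groups: Sports:{3,5,25} Tools:{17} Toys:{8,11,22,23}
Ordered by (a.id, b.id); first 4.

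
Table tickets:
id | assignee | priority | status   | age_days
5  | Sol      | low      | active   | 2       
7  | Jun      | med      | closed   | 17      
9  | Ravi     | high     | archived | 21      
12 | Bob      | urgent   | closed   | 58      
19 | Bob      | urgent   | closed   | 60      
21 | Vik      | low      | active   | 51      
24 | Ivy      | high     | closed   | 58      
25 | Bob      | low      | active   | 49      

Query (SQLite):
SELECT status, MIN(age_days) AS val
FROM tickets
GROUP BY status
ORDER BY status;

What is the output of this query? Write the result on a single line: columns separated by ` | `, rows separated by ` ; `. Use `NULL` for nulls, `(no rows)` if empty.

Partition tickets by status; compute MIN(age_days) within each group.
  active: ids {5, 21, 25} → MIN(age_days)=2
  archived: ids {9} → MIN(age_days)=21
  closed: ids {7, 12, 19, 24} → MIN(age_days)=17

active | 2 ; archived | 21 ; closed | 17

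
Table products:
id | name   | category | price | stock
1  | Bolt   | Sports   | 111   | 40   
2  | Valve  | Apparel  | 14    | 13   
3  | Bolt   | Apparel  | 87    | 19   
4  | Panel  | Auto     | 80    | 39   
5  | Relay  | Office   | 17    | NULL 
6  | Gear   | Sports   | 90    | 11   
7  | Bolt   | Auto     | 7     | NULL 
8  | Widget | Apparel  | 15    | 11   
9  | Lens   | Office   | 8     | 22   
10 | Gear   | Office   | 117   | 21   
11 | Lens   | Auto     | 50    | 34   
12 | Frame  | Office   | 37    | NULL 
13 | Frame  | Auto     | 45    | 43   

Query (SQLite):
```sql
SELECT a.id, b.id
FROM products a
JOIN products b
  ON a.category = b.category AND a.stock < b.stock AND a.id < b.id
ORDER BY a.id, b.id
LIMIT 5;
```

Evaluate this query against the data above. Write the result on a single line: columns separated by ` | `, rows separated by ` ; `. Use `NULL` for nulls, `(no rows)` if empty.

2 | 3 ; 4 | 13 ; 11 | 13

Pairs (a,b) with same category, a.stock < b.stock, a.id < b.id.
category groups: Apparel:{2,3,8} Auto:{4,7,11,13} Office:{5,9,10,12} Sports:{1,6}
Ordered by (a.id, b.id); first 5.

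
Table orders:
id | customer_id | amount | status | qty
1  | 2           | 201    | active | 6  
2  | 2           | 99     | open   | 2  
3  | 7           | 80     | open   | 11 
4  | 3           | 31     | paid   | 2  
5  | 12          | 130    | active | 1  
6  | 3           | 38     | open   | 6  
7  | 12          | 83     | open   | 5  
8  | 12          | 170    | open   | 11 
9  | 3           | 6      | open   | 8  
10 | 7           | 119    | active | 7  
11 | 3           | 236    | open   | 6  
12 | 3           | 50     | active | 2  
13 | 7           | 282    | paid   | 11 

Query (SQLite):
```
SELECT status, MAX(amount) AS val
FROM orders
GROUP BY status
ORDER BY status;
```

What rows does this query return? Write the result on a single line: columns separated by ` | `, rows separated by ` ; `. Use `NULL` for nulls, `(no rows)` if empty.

Partition orders by status; compute MAX(amount) within each group.
  active: ids {1, 5, 10, 12} → MAX(amount)=201
  open: ids {2, 3, 6, 7, 8, 9, 11} → MAX(amount)=236
  paid: ids {4, 13} → MAX(amount)=282

active | 201 ; open | 236 ; paid | 282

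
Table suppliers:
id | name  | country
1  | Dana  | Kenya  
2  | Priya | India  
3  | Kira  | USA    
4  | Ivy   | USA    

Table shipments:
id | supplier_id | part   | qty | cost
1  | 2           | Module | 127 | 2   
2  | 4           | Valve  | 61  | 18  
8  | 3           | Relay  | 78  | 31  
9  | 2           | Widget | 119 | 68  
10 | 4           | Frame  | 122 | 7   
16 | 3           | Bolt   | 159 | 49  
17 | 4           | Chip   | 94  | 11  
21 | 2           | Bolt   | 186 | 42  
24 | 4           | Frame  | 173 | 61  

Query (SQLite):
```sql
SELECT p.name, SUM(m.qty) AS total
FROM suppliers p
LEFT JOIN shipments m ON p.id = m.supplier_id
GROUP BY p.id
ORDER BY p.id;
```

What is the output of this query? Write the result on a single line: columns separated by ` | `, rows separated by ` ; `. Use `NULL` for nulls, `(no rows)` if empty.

Dana | NULL ; Priya | 432 ; Kira | 237 ; Ivy | 450

LEFT JOIN keeps every suppliers row; unmatched ones get NULL for shipments columns.
Group by suppliers.id and compute SUM(m.qty). SUM over an all-NULL group is NULL.
  1: ids {—} → SUM(m.qty)=NULL
  2: ids {1, 9, 21} → SUM(m.qty)=432
  3: ids {8, 16} → SUM(m.qty)=237
  4: ids {2, 10, 17, 24} → SUM(m.qty)=450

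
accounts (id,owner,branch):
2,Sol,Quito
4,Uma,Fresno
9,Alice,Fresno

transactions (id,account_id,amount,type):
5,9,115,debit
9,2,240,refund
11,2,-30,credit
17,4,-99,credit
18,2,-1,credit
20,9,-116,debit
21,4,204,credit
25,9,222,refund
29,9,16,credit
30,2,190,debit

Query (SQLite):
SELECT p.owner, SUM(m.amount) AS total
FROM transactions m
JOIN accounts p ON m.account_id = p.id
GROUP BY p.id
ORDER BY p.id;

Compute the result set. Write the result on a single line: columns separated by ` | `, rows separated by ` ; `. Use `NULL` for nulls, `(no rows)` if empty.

Sol | 399 ; Uma | 105 ; Alice | 237

Join each transactions row to its accounts via account_id.
Group joined rows by accounts.id; compute SUM(m.amount) per group.
  2: ids {9, 11, 18, 30} → SUM(m.amount)=399
  4: ids {17, 21} → SUM(m.amount)=105
  9: ids {5, 20, 25, 29} → SUM(m.amount)=237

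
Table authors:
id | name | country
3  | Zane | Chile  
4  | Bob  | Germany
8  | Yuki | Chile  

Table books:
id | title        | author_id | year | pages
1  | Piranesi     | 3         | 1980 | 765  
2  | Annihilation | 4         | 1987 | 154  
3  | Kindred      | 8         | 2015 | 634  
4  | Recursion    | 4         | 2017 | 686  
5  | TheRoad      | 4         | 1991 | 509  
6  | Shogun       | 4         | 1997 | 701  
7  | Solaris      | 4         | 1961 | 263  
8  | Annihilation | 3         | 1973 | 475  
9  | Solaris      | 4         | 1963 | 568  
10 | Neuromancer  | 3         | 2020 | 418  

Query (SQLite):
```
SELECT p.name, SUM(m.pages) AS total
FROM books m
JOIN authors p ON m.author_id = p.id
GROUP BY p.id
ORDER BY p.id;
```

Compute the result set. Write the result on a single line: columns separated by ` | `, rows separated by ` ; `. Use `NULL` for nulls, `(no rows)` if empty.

Zane | 1658 ; Bob | 2881 ; Yuki | 634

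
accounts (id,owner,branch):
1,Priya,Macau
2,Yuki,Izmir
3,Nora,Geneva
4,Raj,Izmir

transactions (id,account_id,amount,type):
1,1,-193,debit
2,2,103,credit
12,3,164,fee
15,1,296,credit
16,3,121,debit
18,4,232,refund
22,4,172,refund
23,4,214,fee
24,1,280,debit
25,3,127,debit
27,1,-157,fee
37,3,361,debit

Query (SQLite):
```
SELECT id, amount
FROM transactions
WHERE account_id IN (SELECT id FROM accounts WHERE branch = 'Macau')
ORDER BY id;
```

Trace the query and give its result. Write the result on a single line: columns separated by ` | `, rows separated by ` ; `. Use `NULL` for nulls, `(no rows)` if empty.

Inner query: accounts.id where branch = 'Macau'.
Outer: keep transactions rows whose account_id is in that set.
Inner query → {1}

1 | -193 ; 15 | 296 ; 24 | 280 ; 27 | -157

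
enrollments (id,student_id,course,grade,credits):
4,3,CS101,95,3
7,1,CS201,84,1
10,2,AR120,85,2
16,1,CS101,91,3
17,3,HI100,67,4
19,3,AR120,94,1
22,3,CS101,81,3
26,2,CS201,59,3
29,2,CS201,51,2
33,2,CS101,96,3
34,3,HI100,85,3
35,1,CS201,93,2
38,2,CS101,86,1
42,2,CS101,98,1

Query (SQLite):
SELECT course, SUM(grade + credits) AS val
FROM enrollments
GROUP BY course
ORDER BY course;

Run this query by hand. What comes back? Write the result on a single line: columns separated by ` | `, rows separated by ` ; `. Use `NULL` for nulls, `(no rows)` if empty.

For each row compute grade + credits.
Group by course; take SUM of the expression per group.
  AR120: ids {10, 19} → SUM(grade + credits)=182
  CS101: ids {4, 16, 22, 33, 38, 42} → SUM(grade + credits)=561
  CS201: ids {7, 26, 29, 35} → SUM(grade + credits)=295
  HI100: ids {17, 34} → SUM(grade + credits)=159

AR120 | 182 ; CS101 | 561 ; CS201 | 295 ; HI100 | 159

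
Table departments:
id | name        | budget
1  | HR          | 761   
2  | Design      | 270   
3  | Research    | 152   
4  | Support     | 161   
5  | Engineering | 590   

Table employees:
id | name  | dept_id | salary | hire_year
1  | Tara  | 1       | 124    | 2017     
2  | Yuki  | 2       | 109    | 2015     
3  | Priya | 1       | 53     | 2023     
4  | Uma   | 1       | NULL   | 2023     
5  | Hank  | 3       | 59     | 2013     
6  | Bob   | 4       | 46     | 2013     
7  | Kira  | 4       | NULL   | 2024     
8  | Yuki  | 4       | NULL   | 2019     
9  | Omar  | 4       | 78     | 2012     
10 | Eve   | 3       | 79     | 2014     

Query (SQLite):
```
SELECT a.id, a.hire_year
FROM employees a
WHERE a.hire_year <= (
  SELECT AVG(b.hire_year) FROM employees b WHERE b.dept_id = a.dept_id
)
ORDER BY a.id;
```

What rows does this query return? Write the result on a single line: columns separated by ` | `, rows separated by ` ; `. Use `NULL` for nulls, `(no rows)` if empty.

1 | 2017 ; 2 | 2015 ; 5 | 2013 ; 6 | 2013 ; 9 | 2012

For each employees row a, compute AVG(hire_year) over rows sharing a.dept_id.
Keep row a if a.hire_year <= that per-group AVG.
  dept_id=1: AVG(hire_year) = 2021.0
  dept_id=2: AVG(hire_year) = 2015.0
  dept_id=3: AVG(hire_year) = 2013.5
  dept_id=4: AVG(hire_year) = 2017.0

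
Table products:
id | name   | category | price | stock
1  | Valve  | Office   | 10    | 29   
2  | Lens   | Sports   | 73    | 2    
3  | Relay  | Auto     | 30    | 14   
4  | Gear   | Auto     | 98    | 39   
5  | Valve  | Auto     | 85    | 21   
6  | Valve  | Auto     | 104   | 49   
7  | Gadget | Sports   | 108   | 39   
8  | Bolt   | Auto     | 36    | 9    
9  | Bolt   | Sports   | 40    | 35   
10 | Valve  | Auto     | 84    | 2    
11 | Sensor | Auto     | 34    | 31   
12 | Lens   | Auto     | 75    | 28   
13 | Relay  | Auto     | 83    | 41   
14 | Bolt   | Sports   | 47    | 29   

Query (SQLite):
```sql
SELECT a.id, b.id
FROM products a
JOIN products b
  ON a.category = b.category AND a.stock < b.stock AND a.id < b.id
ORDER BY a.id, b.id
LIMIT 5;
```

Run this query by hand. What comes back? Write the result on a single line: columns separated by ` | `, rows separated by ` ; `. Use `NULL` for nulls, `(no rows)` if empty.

Pairs (a,b) with same category, a.stock < b.stock, a.id < b.id.
category groups: Auto:{3,4,5,6,8,10,11,12,13} Office:{1} Sports:{2,7,9,14}
Ordered by (a.id, b.id); first 5.

2 | 7 ; 2 | 9 ; 2 | 14 ; 3 | 4 ; 3 | 5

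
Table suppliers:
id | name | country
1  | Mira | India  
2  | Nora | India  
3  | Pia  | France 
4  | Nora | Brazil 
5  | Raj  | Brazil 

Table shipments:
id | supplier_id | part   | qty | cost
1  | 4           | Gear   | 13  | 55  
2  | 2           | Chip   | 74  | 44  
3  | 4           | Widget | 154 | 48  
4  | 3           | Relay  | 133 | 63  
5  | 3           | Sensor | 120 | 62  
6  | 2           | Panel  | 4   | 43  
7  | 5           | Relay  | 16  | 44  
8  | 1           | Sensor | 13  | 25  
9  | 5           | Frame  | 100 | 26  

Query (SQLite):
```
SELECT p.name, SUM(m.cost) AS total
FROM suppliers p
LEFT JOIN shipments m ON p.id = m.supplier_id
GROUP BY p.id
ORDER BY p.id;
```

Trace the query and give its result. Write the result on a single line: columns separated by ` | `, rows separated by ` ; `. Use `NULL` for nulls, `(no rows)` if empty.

Mira | 25 ; Nora | 87 ; Pia | 125 ; Nora | 103 ; Raj | 70

LEFT JOIN keeps every suppliers row; unmatched ones get NULL for shipments columns.
Group by suppliers.id and compute SUM(m.cost). SUM over an all-NULL group is NULL.
  1: ids {8} → SUM(m.cost)=25
  2: ids {2, 6} → SUM(m.cost)=87
  3: ids {4, 5} → SUM(m.cost)=125
  4: ids {1, 3} → SUM(m.cost)=103
  5: ids {7, 9} → SUM(m.cost)=70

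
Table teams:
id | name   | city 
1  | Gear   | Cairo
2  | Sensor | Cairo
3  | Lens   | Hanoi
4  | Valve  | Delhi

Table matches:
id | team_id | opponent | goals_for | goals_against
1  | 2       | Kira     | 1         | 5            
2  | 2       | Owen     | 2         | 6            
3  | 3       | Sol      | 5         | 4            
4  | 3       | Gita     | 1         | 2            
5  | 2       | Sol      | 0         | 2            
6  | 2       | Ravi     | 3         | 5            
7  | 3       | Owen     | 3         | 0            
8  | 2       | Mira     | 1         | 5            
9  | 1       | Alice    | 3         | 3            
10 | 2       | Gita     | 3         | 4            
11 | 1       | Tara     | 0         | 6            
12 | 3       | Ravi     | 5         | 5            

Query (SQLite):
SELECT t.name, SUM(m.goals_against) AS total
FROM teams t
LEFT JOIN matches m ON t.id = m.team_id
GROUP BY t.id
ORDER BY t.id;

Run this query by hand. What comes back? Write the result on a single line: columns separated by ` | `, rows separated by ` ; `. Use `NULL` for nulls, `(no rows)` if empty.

LEFT JOIN keeps every teams row; unmatched ones get NULL for matches columns.
Group by teams.id and compute SUM(m.goals_against). SUM over an all-NULL group is NULL.
  1: ids {9, 11} → SUM(m.goals_against)=9
  2: ids {1, 2, 5, 6, 8, 10} → SUM(m.goals_against)=27
  3: ids {3, 4, 7, 12} → SUM(m.goals_against)=11
  4: ids {—} → SUM(m.goals_against)=NULL

Gear | 9 ; Sensor | 27 ; Lens | 11 ; Valve | NULL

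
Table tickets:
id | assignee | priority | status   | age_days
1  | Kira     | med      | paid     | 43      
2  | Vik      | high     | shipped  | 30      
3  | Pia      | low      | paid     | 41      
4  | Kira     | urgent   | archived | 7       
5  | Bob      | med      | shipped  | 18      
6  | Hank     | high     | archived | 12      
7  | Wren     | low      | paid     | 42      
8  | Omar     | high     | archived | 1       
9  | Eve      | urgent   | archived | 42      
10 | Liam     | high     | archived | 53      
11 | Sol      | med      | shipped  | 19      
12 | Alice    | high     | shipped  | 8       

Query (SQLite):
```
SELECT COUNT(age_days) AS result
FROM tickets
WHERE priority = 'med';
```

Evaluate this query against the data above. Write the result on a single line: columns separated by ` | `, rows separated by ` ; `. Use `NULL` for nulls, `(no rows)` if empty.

3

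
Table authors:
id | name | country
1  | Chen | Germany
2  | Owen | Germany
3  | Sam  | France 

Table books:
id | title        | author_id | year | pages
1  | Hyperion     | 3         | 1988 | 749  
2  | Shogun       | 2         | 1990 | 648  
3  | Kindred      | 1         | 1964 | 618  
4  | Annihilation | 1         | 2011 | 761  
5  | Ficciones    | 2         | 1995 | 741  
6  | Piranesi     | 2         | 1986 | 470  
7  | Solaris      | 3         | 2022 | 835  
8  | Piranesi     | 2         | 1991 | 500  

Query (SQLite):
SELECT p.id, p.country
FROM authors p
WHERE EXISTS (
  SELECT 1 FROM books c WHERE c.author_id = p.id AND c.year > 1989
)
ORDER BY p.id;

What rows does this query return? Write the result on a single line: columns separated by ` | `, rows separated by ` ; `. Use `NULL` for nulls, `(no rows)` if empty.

For each authors row, check whether any books with matching author_id has year > 1989.
Keep rows where that is true.

1 | Germany ; 2 | Germany ; 3 | France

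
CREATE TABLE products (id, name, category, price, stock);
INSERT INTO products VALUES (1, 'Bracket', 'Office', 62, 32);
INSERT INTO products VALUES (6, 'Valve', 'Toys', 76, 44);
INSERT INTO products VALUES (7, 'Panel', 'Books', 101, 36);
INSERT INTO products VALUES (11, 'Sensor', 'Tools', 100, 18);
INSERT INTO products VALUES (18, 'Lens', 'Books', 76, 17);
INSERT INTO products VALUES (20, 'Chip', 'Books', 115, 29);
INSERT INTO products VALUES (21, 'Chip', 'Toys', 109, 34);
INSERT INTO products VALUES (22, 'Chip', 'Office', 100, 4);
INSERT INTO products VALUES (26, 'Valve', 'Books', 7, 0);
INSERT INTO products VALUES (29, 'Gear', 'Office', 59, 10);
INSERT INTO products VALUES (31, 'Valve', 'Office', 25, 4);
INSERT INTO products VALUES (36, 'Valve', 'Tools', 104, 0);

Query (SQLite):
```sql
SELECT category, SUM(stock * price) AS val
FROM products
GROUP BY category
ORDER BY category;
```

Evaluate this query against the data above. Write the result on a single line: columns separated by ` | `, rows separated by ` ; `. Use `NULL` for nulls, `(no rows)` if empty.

Books | 8263 ; Office | 3074 ; Tools | 1800 ; Toys | 7050

For each row compute stock * price.
Group by category; take SUM of the expression per group.
  Books: ids {7, 18, 20, 26} → SUM(stock * price)=8263
  Office: ids {1, 22, 29, 31} → SUM(stock * price)=3074
  Tools: ids {11, 36} → SUM(stock * price)=1800
  Toys: ids {6, 21} → SUM(stock * price)=7050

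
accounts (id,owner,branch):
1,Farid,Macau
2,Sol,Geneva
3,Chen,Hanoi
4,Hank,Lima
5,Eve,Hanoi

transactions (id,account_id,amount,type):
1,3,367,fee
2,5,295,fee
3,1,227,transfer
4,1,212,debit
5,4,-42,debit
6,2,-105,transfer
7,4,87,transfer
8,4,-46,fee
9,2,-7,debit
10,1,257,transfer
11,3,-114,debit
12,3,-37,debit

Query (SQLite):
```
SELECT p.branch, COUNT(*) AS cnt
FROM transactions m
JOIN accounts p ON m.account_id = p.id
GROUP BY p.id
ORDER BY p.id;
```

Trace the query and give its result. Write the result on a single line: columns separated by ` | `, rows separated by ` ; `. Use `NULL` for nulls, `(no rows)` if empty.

Macau | 3 ; Geneva | 2 ; Hanoi | 3 ; Lima | 3 ; Hanoi | 1

Join each transactions row to its accounts via account_id.
Group joined rows by accounts.id; compute COUNT(*) per group.
  1: ids {3, 4, 10} → COUNT(*)=3
  2: ids {6, 9} → COUNT(*)=2
  3: ids {1, 11, 12} → COUNT(*)=3
  4: ids {5, 7, 8} → COUNT(*)=3
  5: ids {2} → COUNT(*)=1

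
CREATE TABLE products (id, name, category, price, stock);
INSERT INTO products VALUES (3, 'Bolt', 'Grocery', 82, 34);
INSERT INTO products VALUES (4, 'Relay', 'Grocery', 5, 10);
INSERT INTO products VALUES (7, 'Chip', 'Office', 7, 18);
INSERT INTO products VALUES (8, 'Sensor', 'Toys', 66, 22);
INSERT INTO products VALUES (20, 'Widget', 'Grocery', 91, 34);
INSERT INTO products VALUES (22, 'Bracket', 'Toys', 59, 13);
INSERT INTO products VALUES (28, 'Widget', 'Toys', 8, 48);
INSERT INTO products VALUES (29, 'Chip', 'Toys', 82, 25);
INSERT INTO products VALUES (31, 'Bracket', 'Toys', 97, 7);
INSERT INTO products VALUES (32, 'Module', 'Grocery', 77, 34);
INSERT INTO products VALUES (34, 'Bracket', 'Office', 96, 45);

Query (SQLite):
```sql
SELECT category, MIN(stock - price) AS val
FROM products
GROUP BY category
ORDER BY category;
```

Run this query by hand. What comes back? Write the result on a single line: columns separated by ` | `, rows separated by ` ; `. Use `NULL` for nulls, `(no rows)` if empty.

Grocery | -57 ; Office | -51 ; Toys | -90

For each row compute stock - price.
Group by category; take MIN of the expression per group.
  Grocery: ids {3, 4, 20, 32} → MIN(stock - price)=-57
  Office: ids {7, 34} → MIN(stock - price)=-51
  Toys: ids {8, 22, 28, 29, 31} → MIN(stock - price)=-90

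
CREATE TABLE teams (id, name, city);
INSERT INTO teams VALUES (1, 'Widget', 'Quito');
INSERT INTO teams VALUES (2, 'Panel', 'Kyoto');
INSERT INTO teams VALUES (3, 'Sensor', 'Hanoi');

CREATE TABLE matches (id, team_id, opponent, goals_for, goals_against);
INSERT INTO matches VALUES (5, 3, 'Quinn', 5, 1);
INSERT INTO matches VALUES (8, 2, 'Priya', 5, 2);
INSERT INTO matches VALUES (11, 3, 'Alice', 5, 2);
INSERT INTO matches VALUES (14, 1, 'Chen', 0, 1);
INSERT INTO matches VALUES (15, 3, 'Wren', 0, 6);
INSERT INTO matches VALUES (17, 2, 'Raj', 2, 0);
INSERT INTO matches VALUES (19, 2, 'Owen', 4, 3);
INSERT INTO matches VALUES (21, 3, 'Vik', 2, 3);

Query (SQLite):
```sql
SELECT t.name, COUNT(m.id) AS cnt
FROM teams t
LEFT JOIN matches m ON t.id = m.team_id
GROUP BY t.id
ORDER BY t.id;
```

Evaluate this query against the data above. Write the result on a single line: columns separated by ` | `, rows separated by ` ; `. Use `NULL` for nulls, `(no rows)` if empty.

Widget | 1 ; Panel | 3 ; Sensor | 4

LEFT JOIN keeps every teams row; unmatched ones get NULL for matches columns.
Group by teams.id and compute COUNT(m.id). COUNT(col) of an all-NULL group is 0.
  1: ids {14} → COUNT(m.id)=1
  2: ids {8, 17, 19} → COUNT(m.id)=3
  3: ids {5, 11, 15, 21} → COUNT(m.id)=4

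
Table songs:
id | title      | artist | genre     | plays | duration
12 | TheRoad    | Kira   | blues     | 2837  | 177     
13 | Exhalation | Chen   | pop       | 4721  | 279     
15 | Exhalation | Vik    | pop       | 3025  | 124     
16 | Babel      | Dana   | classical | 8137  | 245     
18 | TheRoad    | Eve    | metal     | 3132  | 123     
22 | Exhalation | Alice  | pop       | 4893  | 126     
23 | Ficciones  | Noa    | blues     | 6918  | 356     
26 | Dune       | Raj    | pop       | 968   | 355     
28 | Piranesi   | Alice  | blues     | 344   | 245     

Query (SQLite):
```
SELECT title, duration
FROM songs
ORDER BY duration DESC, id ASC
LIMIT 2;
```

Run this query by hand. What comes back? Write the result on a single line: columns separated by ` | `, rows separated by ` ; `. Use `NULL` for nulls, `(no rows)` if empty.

Ficciones | 356 ; Dune | 355

Sort by duration desc, tiebreak id asc: (356, id=23), (355, id=26), (279, id=13), (245, id=16), (245, id=28) …. Take first 2.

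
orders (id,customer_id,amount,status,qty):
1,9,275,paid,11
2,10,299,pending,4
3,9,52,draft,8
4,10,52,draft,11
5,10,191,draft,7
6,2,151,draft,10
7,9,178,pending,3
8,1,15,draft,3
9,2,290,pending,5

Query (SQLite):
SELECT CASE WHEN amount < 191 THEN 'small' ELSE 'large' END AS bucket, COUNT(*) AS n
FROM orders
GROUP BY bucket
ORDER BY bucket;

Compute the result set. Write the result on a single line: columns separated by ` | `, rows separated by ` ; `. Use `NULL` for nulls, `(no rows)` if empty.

Bucket rows by amount < 191 → 'small' else 'large'; count each bucket.

large | 4 ; small | 5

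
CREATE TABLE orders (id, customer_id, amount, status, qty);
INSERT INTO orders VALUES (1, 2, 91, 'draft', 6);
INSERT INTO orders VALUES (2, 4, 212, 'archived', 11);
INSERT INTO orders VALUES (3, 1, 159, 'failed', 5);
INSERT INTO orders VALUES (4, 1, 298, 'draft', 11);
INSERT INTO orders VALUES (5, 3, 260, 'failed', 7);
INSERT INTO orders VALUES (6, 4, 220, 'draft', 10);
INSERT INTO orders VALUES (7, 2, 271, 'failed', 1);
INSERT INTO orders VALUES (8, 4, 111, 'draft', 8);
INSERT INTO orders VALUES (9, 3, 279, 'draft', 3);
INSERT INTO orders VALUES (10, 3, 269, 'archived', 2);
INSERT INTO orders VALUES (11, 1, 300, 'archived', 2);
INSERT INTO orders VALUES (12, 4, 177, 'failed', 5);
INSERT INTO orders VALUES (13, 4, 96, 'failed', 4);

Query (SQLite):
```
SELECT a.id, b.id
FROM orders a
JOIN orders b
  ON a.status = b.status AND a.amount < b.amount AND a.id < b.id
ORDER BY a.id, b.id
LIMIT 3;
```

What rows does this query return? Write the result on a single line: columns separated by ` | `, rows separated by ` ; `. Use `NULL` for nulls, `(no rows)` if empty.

1 | 4 ; 1 | 6 ; 1 | 8

Pairs (a,b) with same status, a.amount < b.amount, a.id < b.id.
status groups: archived:{2,10,11} draft:{1,4,6,8,9} failed:{3,5,7,12,13}
Ordered by (a.id, b.id); first 3.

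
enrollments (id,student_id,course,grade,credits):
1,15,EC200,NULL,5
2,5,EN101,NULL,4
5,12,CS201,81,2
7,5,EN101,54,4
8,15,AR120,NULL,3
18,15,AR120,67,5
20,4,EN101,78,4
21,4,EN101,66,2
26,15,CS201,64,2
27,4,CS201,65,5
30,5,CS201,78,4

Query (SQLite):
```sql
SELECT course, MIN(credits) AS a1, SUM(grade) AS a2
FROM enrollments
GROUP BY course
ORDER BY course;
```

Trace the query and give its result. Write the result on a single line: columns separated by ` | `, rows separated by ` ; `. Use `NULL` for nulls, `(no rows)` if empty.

Group enrollments by course.
Per group compute: MIN(credits), SUM(grade).
  AR120: ids {8, 18} → MIN(credits)=3, SUM(grade)=67
  CS201: ids {5, 26, 27, 30} → MIN(credits)=2, SUM(grade)=288
  EC200: ids {1} → MIN(credits)=5, SUM(grade)=NULL
  EN101: ids {2, 7, 20, 21} → MIN(credits)=2, SUM(grade)=198

AR120 | 3 | 67 ; CS201 | 2 | 288 ; EC200 | 5 | NULL ; EN101 | 2 | 198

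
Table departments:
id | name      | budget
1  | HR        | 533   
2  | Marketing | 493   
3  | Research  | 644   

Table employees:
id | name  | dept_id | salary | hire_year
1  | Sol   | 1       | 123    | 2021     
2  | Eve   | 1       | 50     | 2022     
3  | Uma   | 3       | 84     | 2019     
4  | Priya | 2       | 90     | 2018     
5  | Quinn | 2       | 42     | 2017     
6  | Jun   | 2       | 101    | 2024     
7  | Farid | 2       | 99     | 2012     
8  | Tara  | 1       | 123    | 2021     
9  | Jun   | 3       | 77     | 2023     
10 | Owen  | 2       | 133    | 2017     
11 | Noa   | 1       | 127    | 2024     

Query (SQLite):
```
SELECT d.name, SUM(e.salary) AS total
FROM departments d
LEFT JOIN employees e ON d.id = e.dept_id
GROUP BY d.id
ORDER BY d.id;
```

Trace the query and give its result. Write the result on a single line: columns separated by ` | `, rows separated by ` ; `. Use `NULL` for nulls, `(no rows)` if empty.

HR | 423 ; Marketing | 465 ; Research | 161

LEFT JOIN keeps every departments row; unmatched ones get NULL for employees columns.
Group by departments.id and compute SUM(e.salary). SUM over an all-NULL group is NULL.
  1: ids {1, 2, 8, 11} → SUM(e.salary)=423
  2: ids {4, 5, 6, 7, 10} → SUM(e.salary)=465
  3: ids {3, 9} → SUM(e.salary)=161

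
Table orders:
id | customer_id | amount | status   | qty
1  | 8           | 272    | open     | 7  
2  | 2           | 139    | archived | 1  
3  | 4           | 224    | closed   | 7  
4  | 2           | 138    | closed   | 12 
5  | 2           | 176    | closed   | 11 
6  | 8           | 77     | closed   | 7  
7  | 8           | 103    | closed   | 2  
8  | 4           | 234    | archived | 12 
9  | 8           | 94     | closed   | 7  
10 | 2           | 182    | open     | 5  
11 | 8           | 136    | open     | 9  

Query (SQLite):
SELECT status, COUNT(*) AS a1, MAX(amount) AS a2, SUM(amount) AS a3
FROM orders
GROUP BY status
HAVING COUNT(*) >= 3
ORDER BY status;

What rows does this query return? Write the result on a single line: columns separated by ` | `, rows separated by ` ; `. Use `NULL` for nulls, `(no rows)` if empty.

Group orders by status.
Per group compute: COUNT(*), MAX(amount), SUM(amount).
HAVING: drop groups with fewer than 3 rows.
  archived: ids {2, 8} → COUNT(*)=2, MAX(amount)=234, SUM(amount)=373
  closed: ids {3, 4, 5, 6, 7, 9} → COUNT(*)=6, MAX(amount)=224, SUM(amount)=812
  open: ids {1, 10, 11} → COUNT(*)=3, MAX(amount)=272, SUM(amount)=590

closed | 6 | 224 | 812 ; open | 3 | 272 | 590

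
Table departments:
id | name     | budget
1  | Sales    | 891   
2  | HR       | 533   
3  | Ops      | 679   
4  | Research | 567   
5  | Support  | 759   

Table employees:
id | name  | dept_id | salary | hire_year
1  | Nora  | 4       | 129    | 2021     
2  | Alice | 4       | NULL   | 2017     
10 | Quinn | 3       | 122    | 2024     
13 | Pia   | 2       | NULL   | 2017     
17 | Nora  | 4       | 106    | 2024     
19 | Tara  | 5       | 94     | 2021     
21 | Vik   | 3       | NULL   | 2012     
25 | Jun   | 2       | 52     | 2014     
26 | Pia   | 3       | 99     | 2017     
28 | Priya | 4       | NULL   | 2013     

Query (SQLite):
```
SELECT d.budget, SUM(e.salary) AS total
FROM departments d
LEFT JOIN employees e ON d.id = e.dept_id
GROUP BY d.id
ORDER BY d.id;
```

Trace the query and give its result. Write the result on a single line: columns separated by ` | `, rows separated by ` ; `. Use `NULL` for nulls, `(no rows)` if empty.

LEFT JOIN keeps every departments row; unmatched ones get NULL for employees columns.
Group by departments.id and compute SUM(e.salary). SUM over an all-NULL group is NULL.
  1: ids {—} → SUM(e.salary)=NULL
  2: ids {13, 25} → SUM(e.salary)=52
  3: ids {10, 21, 26} → SUM(e.salary)=221
  4: ids {1, 2, 17, 28} → SUM(e.salary)=235
  5: ids {19} → SUM(e.salary)=94

891 | NULL ; 533 | 52 ; 679 | 221 ; 567 | 235 ; 759 | 94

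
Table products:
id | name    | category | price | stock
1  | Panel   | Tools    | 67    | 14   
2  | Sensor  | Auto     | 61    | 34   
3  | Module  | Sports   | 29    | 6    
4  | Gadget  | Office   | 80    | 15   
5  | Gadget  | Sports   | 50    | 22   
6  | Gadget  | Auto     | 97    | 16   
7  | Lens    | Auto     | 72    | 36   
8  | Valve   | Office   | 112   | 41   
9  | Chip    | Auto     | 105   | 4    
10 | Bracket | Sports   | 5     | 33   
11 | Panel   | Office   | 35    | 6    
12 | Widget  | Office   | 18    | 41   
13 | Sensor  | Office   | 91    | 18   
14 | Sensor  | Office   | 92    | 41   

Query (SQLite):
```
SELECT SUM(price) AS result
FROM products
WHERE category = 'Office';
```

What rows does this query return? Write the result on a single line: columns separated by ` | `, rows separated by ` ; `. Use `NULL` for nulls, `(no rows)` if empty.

428

Rows where category='Office' → price values: [80, 112, 35, 18, 91, 92].
SUM of non-NULL values = 428.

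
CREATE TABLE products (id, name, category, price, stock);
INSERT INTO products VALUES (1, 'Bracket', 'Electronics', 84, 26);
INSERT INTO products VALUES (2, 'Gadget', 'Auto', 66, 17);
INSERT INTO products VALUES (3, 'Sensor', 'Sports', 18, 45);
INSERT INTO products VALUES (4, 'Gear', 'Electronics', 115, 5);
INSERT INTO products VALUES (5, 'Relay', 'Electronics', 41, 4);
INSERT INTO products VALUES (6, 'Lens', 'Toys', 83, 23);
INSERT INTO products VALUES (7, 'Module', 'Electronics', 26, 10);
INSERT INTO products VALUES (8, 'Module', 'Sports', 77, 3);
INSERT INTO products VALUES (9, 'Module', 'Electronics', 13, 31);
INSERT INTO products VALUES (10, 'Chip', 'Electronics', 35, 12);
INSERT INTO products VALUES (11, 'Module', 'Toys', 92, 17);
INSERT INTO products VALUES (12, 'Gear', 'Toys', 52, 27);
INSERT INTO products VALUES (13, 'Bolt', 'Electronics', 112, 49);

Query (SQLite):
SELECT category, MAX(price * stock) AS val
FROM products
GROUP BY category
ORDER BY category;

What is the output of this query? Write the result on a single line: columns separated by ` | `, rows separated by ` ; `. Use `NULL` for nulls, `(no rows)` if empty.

Auto | 1122 ; Electronics | 5488 ; Sports | 810 ; Toys | 1909

For each row compute price * stock.
Group by category; take MAX of the expression per group.
  Auto: ids {2} → MAX(price * stock)=1122
  Electronics: ids {1, 4, 5, 7, 9, 10, 13} → MAX(price * stock)=5488
  Sports: ids {3, 8} → MAX(price * stock)=810
  Toys: ids {6, 11, 12} → MAX(price * stock)=1909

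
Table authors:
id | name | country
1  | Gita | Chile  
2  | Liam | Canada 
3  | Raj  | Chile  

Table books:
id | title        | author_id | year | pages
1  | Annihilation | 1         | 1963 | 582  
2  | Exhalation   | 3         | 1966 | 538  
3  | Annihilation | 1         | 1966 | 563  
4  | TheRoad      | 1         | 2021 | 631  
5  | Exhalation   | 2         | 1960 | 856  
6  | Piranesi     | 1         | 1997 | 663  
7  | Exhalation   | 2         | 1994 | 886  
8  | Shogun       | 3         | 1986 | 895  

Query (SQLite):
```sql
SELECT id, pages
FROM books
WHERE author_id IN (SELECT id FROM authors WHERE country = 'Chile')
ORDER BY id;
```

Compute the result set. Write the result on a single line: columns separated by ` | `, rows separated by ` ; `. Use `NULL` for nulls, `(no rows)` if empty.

Inner query: authors.id where country = 'Chile'.
Outer: keep books rows whose author_id is in that set.
Inner query → {1, 3}

1 | 582 ; 2 | 538 ; 3 | 563 ; 4 | 631 ; 6 | 663 ; 8 | 895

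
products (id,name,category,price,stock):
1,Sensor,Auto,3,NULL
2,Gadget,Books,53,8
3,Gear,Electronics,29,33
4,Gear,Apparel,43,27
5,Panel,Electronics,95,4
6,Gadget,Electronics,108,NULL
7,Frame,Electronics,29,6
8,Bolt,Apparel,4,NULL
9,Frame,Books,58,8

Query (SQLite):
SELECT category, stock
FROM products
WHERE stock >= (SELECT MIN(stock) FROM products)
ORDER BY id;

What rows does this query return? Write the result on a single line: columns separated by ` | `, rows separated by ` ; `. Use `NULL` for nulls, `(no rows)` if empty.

Books | 8 ; Electronics | 33 ; Apparel | 27 ; Electronics | 4 ; Electronics | 6 ; Books | 8

Scalar subquery: MIN(stock) over all products rows = 4.
Keep rows where stock >= that value.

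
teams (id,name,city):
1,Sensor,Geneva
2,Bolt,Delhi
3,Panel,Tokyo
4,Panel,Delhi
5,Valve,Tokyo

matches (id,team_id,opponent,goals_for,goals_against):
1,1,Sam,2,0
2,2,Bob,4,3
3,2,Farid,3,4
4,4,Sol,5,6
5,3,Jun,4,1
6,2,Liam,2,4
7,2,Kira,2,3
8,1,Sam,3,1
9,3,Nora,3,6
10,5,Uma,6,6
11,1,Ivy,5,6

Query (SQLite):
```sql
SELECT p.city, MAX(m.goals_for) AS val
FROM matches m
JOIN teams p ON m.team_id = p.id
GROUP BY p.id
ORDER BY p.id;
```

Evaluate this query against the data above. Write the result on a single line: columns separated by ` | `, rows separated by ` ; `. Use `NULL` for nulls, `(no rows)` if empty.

Join each matches row to its teams via team_id.
Group joined rows by teams.id; compute MAX(m.goals_for) per group.
  1: ids {1, 8, 11} → MAX(m.goals_for)=5
  2: ids {2, 3, 6, 7} → MAX(m.goals_for)=4
  3: ids {5, 9} → MAX(m.goals_for)=4
  4: ids {4} → MAX(m.goals_for)=5
  5: ids {10} → MAX(m.goals_for)=6

Geneva | 5 ; Delhi | 4 ; Tokyo | 4 ; Delhi | 5 ; Tokyo | 6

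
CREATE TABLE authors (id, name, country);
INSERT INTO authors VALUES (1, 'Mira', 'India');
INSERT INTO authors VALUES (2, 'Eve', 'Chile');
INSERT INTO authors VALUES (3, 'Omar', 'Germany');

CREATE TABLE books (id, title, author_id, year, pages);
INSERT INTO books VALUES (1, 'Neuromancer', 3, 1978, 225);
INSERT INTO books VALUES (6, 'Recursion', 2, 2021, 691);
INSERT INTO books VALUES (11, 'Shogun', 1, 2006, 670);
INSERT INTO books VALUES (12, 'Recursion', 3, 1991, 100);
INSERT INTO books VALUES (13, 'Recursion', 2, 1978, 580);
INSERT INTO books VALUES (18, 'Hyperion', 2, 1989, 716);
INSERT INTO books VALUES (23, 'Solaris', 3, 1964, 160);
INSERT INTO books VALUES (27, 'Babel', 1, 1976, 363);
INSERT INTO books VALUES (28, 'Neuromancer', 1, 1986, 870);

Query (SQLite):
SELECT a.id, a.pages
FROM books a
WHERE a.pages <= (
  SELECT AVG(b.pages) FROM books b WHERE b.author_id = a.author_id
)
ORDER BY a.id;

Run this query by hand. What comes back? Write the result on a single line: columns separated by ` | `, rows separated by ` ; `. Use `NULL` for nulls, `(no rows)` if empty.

For each books row a, compute AVG(pages) over rows sharing a.author_id.
Keep row a if a.pages <= that per-group AVG.
  author_id=1: AVG(pages) = 634.333333
  author_id=2: AVG(pages) = 662.333333
  author_id=3: AVG(pages) = 161.666667

12 | 100 ; 13 | 580 ; 23 | 160 ; 27 | 363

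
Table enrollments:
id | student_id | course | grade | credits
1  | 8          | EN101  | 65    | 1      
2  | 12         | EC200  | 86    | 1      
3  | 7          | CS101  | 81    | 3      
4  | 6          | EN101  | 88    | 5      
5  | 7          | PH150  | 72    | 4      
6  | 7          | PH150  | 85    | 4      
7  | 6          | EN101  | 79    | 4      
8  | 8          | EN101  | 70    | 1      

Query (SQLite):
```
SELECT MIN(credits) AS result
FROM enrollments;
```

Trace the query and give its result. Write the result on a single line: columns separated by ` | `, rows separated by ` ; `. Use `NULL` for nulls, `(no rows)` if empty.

All credits values: [1, 1, 3, 5, 4, 4, 4, 1].
MIN of non-NULL values = 1.

1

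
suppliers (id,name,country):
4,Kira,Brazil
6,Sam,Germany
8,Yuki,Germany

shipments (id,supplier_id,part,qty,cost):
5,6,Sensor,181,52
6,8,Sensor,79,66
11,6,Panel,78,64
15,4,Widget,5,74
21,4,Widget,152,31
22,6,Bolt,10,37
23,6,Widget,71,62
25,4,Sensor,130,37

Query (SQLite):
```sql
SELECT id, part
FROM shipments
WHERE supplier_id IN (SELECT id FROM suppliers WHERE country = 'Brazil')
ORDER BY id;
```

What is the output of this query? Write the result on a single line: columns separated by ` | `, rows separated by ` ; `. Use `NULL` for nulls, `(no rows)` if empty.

Inner query: suppliers.id where country = 'Brazil'.
Outer: keep shipments rows whose supplier_id is in that set.
Inner query → {4}

15 | Widget ; 21 | Widget ; 25 | Sensor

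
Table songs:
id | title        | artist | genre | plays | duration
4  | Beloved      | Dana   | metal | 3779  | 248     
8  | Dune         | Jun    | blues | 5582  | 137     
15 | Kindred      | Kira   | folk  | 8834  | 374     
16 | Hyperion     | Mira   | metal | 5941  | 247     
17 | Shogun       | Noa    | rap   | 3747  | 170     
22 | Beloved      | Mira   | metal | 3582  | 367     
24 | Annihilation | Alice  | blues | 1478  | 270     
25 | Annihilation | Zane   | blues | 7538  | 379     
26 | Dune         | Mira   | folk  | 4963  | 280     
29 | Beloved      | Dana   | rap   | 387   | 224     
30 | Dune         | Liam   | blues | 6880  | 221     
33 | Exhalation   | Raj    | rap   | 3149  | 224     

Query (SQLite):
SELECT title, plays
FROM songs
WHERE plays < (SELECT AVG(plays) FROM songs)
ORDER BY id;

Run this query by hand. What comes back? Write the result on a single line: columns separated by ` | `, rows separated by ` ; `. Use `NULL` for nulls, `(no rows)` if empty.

Scalar subquery: AVG(plays) over all songs rows = 4655.0.
Keep rows where plays < that value.

Beloved | 3779 ; Shogun | 3747 ; Beloved | 3582 ; Annihilation | 1478 ; Beloved | 387 ; Exhalation | 3149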